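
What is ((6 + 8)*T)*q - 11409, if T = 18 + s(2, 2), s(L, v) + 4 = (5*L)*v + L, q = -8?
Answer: -15441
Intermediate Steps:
s(L, v) = -4 + L + 5*L*v (s(L, v) = -4 + ((5*L)*v + L) = -4 + (5*L*v + L) = -4 + (L + 5*L*v) = -4 + L + 5*L*v)
T = 36 (T = 18 + (-4 + 2 + 5*2*2) = 18 + (-4 + 2 + 20) = 18 + 18 = 36)
((6 + 8)*T)*q - 11409 = ((6 + 8)*36)*(-8) - 11409 = (14*36)*(-8) - 11409 = 504*(-8) - 11409 = -4032 - 11409 = -15441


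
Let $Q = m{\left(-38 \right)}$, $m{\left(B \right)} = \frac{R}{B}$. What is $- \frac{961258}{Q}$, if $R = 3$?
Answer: $\frac{36527804}{3} \approx 1.2176 \cdot 10^{7}$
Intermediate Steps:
$m{\left(B \right)} = \frac{3}{B}$
$Q = - \frac{3}{38}$ ($Q = \frac{3}{-38} = 3 \left(- \frac{1}{38}\right) = - \frac{3}{38} \approx -0.078947$)
$- \frac{961258}{Q} = - \frac{961258}{- \frac{3}{38}} = \left(-961258\right) \left(- \frac{38}{3}\right) = \frac{36527804}{3}$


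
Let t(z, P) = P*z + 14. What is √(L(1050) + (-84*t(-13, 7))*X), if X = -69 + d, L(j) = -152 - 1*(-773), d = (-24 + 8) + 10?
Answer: 3*I*√53831 ≈ 696.04*I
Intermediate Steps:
d = -6 (d = -16 + 10 = -6)
L(j) = 621 (L(j) = -152 + 773 = 621)
t(z, P) = 14 + P*z
X = -75 (X = -69 - 6 = -75)
√(L(1050) + (-84*t(-13, 7))*X) = √(621 - 84*(14 + 7*(-13))*(-75)) = √(621 - 84*(14 - 91)*(-75)) = √(621 - 84*(-77)*(-75)) = √(621 + 6468*(-75)) = √(621 - 485100) = √(-484479) = 3*I*√53831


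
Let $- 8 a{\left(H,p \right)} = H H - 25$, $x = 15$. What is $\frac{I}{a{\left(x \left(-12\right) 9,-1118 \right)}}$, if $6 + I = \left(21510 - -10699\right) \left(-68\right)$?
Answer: $\frac{17521744}{2624375} \approx 6.6765$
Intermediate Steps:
$a{\left(H,p \right)} = \frac{25}{8} - \frac{H^{2}}{8}$ ($a{\left(H,p \right)} = - \frac{H H - 25}{8} = - \frac{H^{2} - 25}{8} = - \frac{-25 + H^{2}}{8} = \frac{25}{8} - \frac{H^{2}}{8}$)
$I = -2190218$ ($I = -6 + \left(21510 - -10699\right) \left(-68\right) = -6 + \left(21510 + 10699\right) \left(-68\right) = -6 + 32209 \left(-68\right) = -6 - 2190212 = -2190218$)
$\frac{I}{a{\left(x \left(-12\right) 9,-1118 \right)}} = - \frac{2190218}{\frac{25}{8} - \frac{\left(15 \left(-12\right) 9\right)^{2}}{8}} = - \frac{2190218}{\frac{25}{8} - \frac{\left(\left(-180\right) 9\right)^{2}}{8}} = - \frac{2190218}{\frac{25}{8} - \frac{\left(-1620\right)^{2}}{8}} = - \frac{2190218}{\frac{25}{8} - 328050} = - \frac{2190218}{- \frac{2624375}{8}} = \left(-2190218\right) \left(- \frac{8}{2624375}\right) = \frac{17521744}{2624375}$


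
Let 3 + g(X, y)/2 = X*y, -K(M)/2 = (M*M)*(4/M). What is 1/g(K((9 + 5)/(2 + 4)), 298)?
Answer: -3/33394 ≈ -8.9837e-5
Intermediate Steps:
K(M) = -8*M (K(M) = -2*M*M*4/M = -2*M²*4/M = -8*M)
g(X, y) = -6 + 2*X*y (g(X, y) = -6 + 2*(X*y) = -6 + 2*X*y)
1/g(K((9 + 5)/(2 + 4)), 298) = 1/(-6 + 2*(-8*(9 + 5)/(2 + 4))*298) = 1/(-6 + 2*(-112/6)*298) = 1/(-6 + 2*(-8*7/3)*298) = 1/(-6 + 2*(-56/3)*298) = 1/(-6 - 33376/3) = 1/(-33394/3) = -3/33394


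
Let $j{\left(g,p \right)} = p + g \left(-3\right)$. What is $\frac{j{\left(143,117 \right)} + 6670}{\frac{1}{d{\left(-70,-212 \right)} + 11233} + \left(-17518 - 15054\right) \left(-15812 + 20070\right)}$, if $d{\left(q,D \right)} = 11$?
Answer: $- \frac{71489352}{1559448080543} \approx -4.5843 \cdot 10^{-5}$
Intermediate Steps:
$j{\left(g,p \right)} = p - 3 g$
$\frac{j{\left(143,117 \right)} + 6670}{\frac{1}{d{\left(-70,-212 \right)} + 11233} + \left(-17518 - 15054\right) \left(-15812 + 20070\right)} = \frac{\left(117 - 429\right) + 6670}{\frac{1}{11 + 11233} + \left(-17518 - 15054\right) \left(-15812 + 20070\right)} = \frac{\left(117 - 429\right) + 6670}{\frac{1}{11244} - 138691576} = \frac{-312 + 6670}{\frac{1}{11244} - 138691576} = \frac{6358}{- \frac{1559448080543}{11244}} = 6358 \left(- \frac{11244}{1559448080543}\right) = - \frac{71489352}{1559448080543}$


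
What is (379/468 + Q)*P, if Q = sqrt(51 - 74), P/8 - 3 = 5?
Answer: 6064/117 + 64*I*sqrt(23) ≈ 51.829 + 306.93*I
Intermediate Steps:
P = 64 (P = 24 + 8*5 = 24 + 40 = 64)
Q = I*sqrt(23) (Q = sqrt(-23) = I*sqrt(23) ≈ 4.7958*I)
(379/468 + Q)*P = (379/468 + I*sqrt(23))*64 = 6064/117 + 64*I*sqrt(23)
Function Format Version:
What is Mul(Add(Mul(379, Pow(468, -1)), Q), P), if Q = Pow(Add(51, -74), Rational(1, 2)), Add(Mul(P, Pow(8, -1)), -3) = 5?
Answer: Add(Rational(6064, 117), Mul(64, I, Pow(23, Rational(1, 2)))) ≈ Add(51.829, Mul(306.93, I))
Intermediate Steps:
P = 64 (P = Add(24, Mul(8, 5)) = Add(24, 40) = 64)
Q = Mul(I, Pow(23, Rational(1, 2))) (Q = Pow(-23, Rational(1, 2)) = Mul(I, Pow(23, Rational(1, 2))) ≈ Mul(4.7958, I))
Mul(Add(Mul(379, Pow(468, -1)), Q), P) = Mul(Add(Mul(379, Pow(468, -1)), Mul(I, Pow(23, Rational(1, 2)))), 64) = Mul(Add(Mul(379, Rational(1, 468)), Mul(I, Pow(23, Rational(1, 2)))), 64) = Mul(Add(Rational(379, 468), Mul(I, Pow(23, Rational(1, 2)))), 64) = Add(Rational(6064, 117), Mul(64, I, Pow(23, Rational(1, 2))))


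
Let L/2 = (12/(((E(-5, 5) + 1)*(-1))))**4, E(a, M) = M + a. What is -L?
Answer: -41472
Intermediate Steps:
L = 41472 (L = 2*(12/((((5 - 5) + 1)*(-1))))**4 = 2*(12/(((0 + 1)*(-1))))**4 = 2*(12/((1*(-1))))**4 = 2*(12/(-1))**4 = 2*(12*(-1))**4 = 2*(-12)**4 = 2*20736 = 41472)
-L = -1*41472 = -41472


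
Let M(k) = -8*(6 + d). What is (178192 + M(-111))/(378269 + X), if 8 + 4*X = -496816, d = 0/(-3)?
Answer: 178144/254063 ≈ 0.70118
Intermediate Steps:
d = 0 (d = 0*(-⅓) = 0)
X = -124206 (X = -2 + (¼)*(-496816) = -2 - 124204 = -124206)
M(k) = -48 (M(k) = -8*(6 + 0) = -8*6 = -48)
(178192 + M(-111))/(378269 + X) = (178192 - 48)/(378269 - 124206) = 178144/254063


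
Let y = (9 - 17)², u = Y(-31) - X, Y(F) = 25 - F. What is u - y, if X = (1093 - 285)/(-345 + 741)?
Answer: -994/99 ≈ -10.040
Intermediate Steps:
X = 202/99 (X = 808/396 = 808*(1/396) = 202/99 ≈ 2.0404)
u = 5342/99 (u = (25 - 1*(-31)) - 1*202/99 = (25 + 31) - 202/99 = 56 - 202/99 = 5342/99 ≈ 53.960)
y = 64 (y = (-8)² = 64)
u - y = 5342/99 - 1*64 = 5342/99 - 64 = -994/99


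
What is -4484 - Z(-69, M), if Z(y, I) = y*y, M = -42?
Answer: -9245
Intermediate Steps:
Z(y, I) = y²
-4484 - Z(-69, M) = -4484 - 1*(-69)² = -4484 - 1*4761 = -4484 - 4761 = -9245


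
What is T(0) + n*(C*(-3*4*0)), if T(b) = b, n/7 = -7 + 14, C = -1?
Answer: 0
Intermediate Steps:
n = 49 (n = 7*(-7 + 14) = 7*7 = 49)
T(0) + n*(C*(-3*4*0)) = 0 + 49*(-(-3*4)*0) = 0 + 49*(-(-12)*0) = 0 + 49*(-1*0) = 0 + 49*0 = 0 + 0 = 0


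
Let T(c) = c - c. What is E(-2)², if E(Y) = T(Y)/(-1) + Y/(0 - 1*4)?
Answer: ¼ ≈ 0.25000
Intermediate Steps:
T(c) = 0
E(Y) = -Y/4 (E(Y) = 0/(-1) + Y/(0 - 1*4) = 0*(-1) + Y/(0 - 4) = 0 + Y/(-4) = 0 + Y*(-¼) = 0 - Y/4 = -Y/4)
E(-2)² = (-¼*(-2))² = (½)² = ¼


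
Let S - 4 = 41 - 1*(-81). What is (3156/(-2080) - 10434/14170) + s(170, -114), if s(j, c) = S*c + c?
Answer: -820740777/56680 ≈ -14480.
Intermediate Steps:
S = 126 (S = 4 + (41 - 1*(-81)) = 4 + (41 + 81) = 4 + 122 = 126)
s(j, c) = 127*c (s(j, c) = 126*c + c = 127*c)
(3156/(-2080) - 10434/14170) + s(170, -114) = (3156/(-2080) - 10434/14170) + 127*(-114) = (3156*(-1/2080) - 10434*1/14170) - 14478 = (-789/520 - 5217/7085) - 14478 = -127737/56680 - 14478 = -820740777/56680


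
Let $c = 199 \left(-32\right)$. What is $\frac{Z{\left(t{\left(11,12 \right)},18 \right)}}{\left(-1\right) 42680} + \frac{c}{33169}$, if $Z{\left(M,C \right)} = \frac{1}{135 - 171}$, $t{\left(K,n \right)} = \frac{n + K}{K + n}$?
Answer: $- \frac{9784271471}{50963505120} \approx -0.19199$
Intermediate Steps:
$t{\left(K,n \right)} = 1$ ($t{\left(K,n \right)} = \frac{K + n}{K + n} = 1$)
$Z{\left(M,C \right)} = - \frac{1}{36}$ ($Z{\left(M,C \right)} = \frac{1}{-36} = - \frac{1}{36}$)
$c = -6368$
$\frac{Z{\left(t{\left(11,12 \right)},18 \right)}}{\left(-1\right) 42680} + \frac{c}{33169} = - \frac{1}{36 \left(\left(-1\right) 42680\right)} - \frac{6368}{33169} = - \frac{1}{36 \left(-42680\right)} - \frac{6368}{33169} = \left(- \frac{1}{36}\right) \left(- \frac{1}{42680}\right) - \frac{6368}{33169} = \frac{1}{1536480} - \frac{6368}{33169} = - \frac{9784271471}{50963505120}$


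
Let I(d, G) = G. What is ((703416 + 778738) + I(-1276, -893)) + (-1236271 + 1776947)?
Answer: 2021937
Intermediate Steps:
((703416 + 778738) + I(-1276, -893)) + (-1236271 + 1776947) = ((703416 + 778738) - 893) + (-1236271 + 1776947) = (1482154 - 893) + 540676 = 1481261 + 540676 = 2021937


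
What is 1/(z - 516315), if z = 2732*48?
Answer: -1/385179 ≈ -2.5962e-6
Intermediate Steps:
z = 131136
1/(z - 516315) = 1/(131136 - 516315) = 1/(-385179) = -1/385179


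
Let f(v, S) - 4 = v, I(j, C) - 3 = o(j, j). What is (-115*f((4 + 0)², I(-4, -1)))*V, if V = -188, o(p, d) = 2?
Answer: 432400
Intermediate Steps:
I(j, C) = 5 (I(j, C) = 3 + 2 = 5)
f(v, S) = 4 + v
(-115*f((4 + 0)², I(-4, -1)))*V = -115*(4 + (4 + 0)²)*(-188) = -115*(4 + 4²)*(-188) = -115*(4 + 16)*(-188) = -115*20*(-188) = -2300*(-188) = 432400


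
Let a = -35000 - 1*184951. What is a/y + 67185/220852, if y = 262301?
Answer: -30953925567/57929700452 ≈ -0.53434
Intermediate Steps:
a = -219951 (a = -35000 - 184951 = -219951)
a/y + 67185/220852 = -219951/262301 + 67185/220852 = -30953925567/57929700452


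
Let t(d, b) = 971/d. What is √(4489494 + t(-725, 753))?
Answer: √94391583191/145 ≈ 2118.8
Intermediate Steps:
√(4489494 + t(-725, 753)) = √(4489494 + 971/(-725)) = √(4489494 + 971*(-1/725)) = √(4489494 - 971/725) = √(3254882179/725) = √94391583191/145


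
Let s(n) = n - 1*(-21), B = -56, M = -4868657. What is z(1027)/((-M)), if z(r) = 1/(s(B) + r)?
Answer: 1/4829707744 ≈ 2.0705e-10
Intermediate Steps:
s(n) = 21 + n (s(n) = n + 21 = 21 + n)
z(r) = 1/(-35 + r) (z(r) = 1/((21 - 56) + r) = 1/(-35 + r))
z(1027)/((-M)) = 1/((-35 + 1027)*((-1*(-4868657)))) = 1/(992*4868657) = (1/992)*(1/4868657) = 1/4829707744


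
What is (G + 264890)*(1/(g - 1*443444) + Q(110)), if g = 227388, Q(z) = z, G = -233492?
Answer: 373104930141/108028 ≈ 3.4538e+6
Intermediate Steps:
(G + 264890)*(1/(g - 1*443444) + Q(110)) = (-233492 + 264890)*(1/(227388 - 1*443444) + 110) = 31398*(1/(227388 - 443444) + 110) = 31398*(1/(-216056) + 110) = 31398*(-1/216056 + 110) = 31398*(23766159/216056) = 373104930141/108028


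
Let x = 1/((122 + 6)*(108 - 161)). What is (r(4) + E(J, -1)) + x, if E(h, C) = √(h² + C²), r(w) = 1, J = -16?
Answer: 6783/6784 + √257 ≈ 17.031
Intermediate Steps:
x = -1/6784 (x = 1/(128*(-53)) = 1/(-6784) = -1/6784 ≈ -0.00014741)
E(h, C) = √(C² + h²)
(r(4) + E(J, -1)) + x = (1 + √((-1)² + (-16)²)) - 1/6784 = (1 + √(1 + 256)) - 1/6784 = (1 + √257) - 1/6784 = 6783/6784 + √257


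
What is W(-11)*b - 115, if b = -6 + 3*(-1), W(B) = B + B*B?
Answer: -1105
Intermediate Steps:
W(B) = B + B**2
b = -9 (b = -6 - 3 = -9)
W(-11)*b - 115 = -11*(1 - 11)*(-9) - 115 = -11*(-10)*(-9) - 115 = 110*(-9) - 115 = -990 - 115 = -1105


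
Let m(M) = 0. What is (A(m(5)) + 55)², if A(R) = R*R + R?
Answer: 3025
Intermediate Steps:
A(R) = R + R² (A(R) = R² + R = R + R²)
(A(m(5)) + 55)² = (0*(1 + 0) + 55)² = (0*1 + 55)² = (0 + 55)² = 55² = 3025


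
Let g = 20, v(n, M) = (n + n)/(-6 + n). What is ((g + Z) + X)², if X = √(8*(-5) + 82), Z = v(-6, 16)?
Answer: (21 + √42)² ≈ 755.19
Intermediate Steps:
v(n, M) = 2*n/(-6 + n) (v(n, M) = (2*n)/(-6 + n) = 2*n/(-6 + n))
Z = 1 (Z = 2*(-6)/(-6 - 6) = 2*(-6)/(-12) = 2*(-6)*(-1/12) = 1)
X = √42 (X = √(-40 + 82) = √42 ≈ 6.4807)
((g + Z) + X)² = ((20 + 1) + √42)² = (21 + √42)²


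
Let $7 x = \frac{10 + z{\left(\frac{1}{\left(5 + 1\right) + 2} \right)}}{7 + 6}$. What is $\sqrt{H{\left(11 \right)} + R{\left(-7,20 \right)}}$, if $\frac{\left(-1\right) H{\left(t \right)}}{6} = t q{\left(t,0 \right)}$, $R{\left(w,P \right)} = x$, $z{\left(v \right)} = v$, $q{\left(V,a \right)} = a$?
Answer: $\frac{9 \sqrt{182}}{364} \approx 0.33356$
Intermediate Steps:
$x = \frac{81}{728}$ ($x = \frac{\left(10 + \frac{1}{\left(5 + 1\right) + 2}\right) \frac{1}{7 + 6}}{7} = \frac{\left(10 + \frac{1}{6 + 2}\right) \frac{1}{13}}{7} = \frac{\left(10 + \frac{1}{8}\right) \frac{1}{13}}{7} = \frac{\frac{81}{8} \cdot \frac{1}{13}}{7} = \frac{1}{7} \cdot \frac{81}{104} = \frac{81}{728} \approx 0.11126$)
$R{\left(w,P \right)} = \frac{81}{728}$
$H{\left(t \right)} = 0$ ($H{\left(t \right)} = - 6 t 0 = \left(-6\right) 0 = 0$)
$\sqrt{H{\left(11 \right)} + R{\left(-7,20 \right)}} = \sqrt{0 + \frac{81}{728}} = \sqrt{\frac{81}{728}} = \frac{9 \sqrt{182}}{364}$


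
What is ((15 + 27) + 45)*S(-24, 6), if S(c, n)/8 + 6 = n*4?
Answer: 12528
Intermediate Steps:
S(c, n) = -48 + 32*n (S(c, n) = -48 + 8*(n*4) = -48 + 8*(4*n) = -48 + 32*n)
((15 + 27) + 45)*S(-24, 6) = ((15 + 27) + 45)*(-48 + 32*6) = (42 + 45)*(-48 + 192) = 87*144 = 12528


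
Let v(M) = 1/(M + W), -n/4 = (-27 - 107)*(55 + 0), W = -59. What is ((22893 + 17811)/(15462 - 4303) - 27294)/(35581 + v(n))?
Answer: -4479833314341/5840780184859 ≈ -0.76699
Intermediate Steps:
n = 29480 (n = -4*(-27 - 107)*(55 + 0) = -(-536)*55 = -4*(-7370) = 29480)
v(M) = 1/(-59 + M) (v(M) = 1/(M - 59) = 1/(-59 + M))
((22893 + 17811)/(15462 - 4303) - 27294)/(35581 + v(n)) = ((22893 + 17811)/(15462 - 4303) - 27294)/(35581 + 1/(-59 + 29480)) = (40704/11159 - 27294)/(35581 + 1/29421) = (40704*(1/11159) - 27294)/(35581 + 1/29421) = (40704/11159 - 27294)/(1046828602/29421) = -304533042/11159*29421/1046828602 = -4479833314341/5840780184859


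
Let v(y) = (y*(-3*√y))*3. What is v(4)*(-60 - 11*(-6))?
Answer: -432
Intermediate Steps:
v(y) = -9*y^(3/2) (v(y) = -3*y^(3/2)*3 = -9*y^(3/2))
v(4)*(-60 - 11*(-6)) = (-9*4^(3/2))*(-60 - 11*(-6)) = (-9*8)*(-60 + 66) = -72*6 = -432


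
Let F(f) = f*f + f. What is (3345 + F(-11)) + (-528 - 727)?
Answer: 2200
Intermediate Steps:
F(f) = f + f² (F(f) = f² + f = f + f²)
(3345 + F(-11)) + (-528 - 727) = (3345 - 11*(1 - 11)) + (-528 - 727) = (3345 - 11*(-10)) - 1255 = (3345 + 110) - 1255 = 3455 - 1255 = 2200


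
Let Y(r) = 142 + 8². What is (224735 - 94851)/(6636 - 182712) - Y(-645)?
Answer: -9100385/44019 ≈ -206.74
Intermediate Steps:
Y(r) = 206 (Y(r) = 142 + 64 = 206)
(224735 - 94851)/(6636 - 182712) - Y(-645) = (224735 - 94851)/(6636 - 182712) - 1*206 = 129884/(-176076) - 206 = 129884*(-1/176076) - 206 = -32471/44019 - 206 = -9100385/44019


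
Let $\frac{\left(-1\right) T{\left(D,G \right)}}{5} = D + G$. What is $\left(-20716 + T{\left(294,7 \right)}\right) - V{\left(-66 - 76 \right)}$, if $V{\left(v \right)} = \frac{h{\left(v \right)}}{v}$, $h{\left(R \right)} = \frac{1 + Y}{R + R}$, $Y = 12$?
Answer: $- \frac{896128501}{40328} \approx -22221.0$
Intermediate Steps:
$T{\left(D,G \right)} = - 5 D - 5 G$ ($T{\left(D,G \right)} = - 5 \left(D + G\right) = - 5 D - 5 G$)
$h{\left(R \right)} = \frac{13}{2 R}$ ($h{\left(R \right)} = \frac{1 + 12}{R + R} = \frac{13}{2 R}$)
$V{\left(v \right)} = \frac{13}{2 v^{2}}$ ($V{\left(v \right)} = \frac{\frac{13}{2} \frac{1}{v}}{v} = \frac{13}{2 v^{2}}$)
$\left(-20716 + T{\left(294,7 \right)}\right) - V{\left(-66 - 76 \right)} = \left(-20716 - 1505\right) - \frac{13}{2 \left(-66 - 76\right)^{2}} = \left(-20716 - 1505\right) - \frac{13}{2 \cdot 20164} = \left(-20716 - 1505\right) - \frac{13}{2} \cdot \frac{1}{20164} = -22221 - \frac{13}{40328} = - \frac{896128501}{40328}$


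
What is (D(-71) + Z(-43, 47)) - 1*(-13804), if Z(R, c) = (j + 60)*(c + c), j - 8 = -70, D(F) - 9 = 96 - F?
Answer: 13792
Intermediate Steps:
D(F) = 105 - F (D(F) = 9 + (96 - F) = 105 - F)
j = -62 (j = 8 - 70 = -62)
Z(R, c) = -4*c (Z(R, c) = (-62 + 60)*(c + c) = -4*c)
(D(-71) + Z(-43, 47)) - 1*(-13804) = ((105 - 1*(-71)) - 4*47) - 1*(-13804) = ((105 + 71) - 188) + 13804 = (176 - 188) + 13804 = -12 + 13804 = 13792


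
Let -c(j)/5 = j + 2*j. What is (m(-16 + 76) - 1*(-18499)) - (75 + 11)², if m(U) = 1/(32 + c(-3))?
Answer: 854932/77 ≈ 11103.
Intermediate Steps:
c(j) = -15*j (c(j) = -5*(j + 2*j) = -15*j)
m(U) = 1/77 (m(U) = 1/(32 - 15*(-3)) = 1/(32 + 45) = 1/77)
(m(-16 + 76) - 1*(-18499)) - (75 + 11)² = (1/77 - 1*(-18499)) - (75 + 11)² = (1/77 + 18499) - 1*86² = 1424424/77 - 1*7396 = 1424424/77 - 7396 = 854932/77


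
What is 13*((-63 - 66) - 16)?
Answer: -1885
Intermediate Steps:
13*((-63 - 66) - 16) = 13*(-129 - 16) = 13*(-145) = -1885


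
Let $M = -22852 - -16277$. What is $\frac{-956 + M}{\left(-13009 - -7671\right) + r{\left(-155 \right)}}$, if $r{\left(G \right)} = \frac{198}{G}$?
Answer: $\frac{1167305}{827588} \approx 1.4105$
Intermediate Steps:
$M = -6575$ ($M = -22852 + 16277 = -6575$)
$\frac{-956 + M}{\left(-13009 - -7671\right) + r{\left(-155 \right)}} = \frac{-956 - 6575}{\left(-13009 - -7671\right) + \frac{198}{-155}} = - \frac{7531}{\left(-13009 + 7671\right) + 198 \left(- \frac{1}{155}\right)} = - \frac{7531}{-5338 - \frac{198}{155}} = - \frac{7531}{- \frac{827588}{155}} = \left(-7531\right) \left(- \frac{155}{827588}\right) = \frac{1167305}{827588}$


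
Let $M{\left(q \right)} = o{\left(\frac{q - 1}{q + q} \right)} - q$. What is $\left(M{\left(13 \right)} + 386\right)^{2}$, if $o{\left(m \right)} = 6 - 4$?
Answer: $140625$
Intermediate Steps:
$o{\left(m \right)} = 2$ ($o{\left(m \right)} = 6 - 4 = 2$)
$M{\left(q \right)} = 2 - q$
$\left(M{\left(13 \right)} + 386\right)^{2} = \left(\left(2 - 13\right) + 386\right)^{2} = \left(-11 + 386\right)^{2} = 375^{2} = 140625$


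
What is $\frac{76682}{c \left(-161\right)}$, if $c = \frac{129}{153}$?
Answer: $- \frac{170034}{301} \approx -564.9$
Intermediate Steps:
$c = \frac{43}{51}$ ($c = 129 \cdot \frac{1}{153} = \frac{43}{51} \approx 0.84314$)
$\frac{76682}{c \left(-161\right)} = \frac{76682}{\frac{43}{51} \left(-161\right)} = \frac{76682}{- \frac{6923}{51}} = 76682 \left(- \frac{51}{6923}\right) = - \frac{170034}{301}$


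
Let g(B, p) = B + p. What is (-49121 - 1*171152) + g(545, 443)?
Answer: -219285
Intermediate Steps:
(-49121 - 1*171152) + g(545, 443) = (-49121 - 1*171152) + (545 + 443) = (-49121 - 171152) + 988 = -220273 + 988 = -219285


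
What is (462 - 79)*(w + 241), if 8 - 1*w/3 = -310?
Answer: 457685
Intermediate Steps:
w = 954 (w = 24 - 3*(-310) = 24 + 930 = 954)
(462 - 79)*(w + 241) = (462 - 79)*(954 + 241) = 383*1195 = 457685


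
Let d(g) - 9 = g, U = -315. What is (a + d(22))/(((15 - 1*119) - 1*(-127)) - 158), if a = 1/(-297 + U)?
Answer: -18971/82620 ≈ -0.22962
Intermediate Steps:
d(g) = 9 + g
a = -1/612 (a = 1/(-297 - 315) = 1/(-612) = -1/612 ≈ -0.0016340)
(a + d(22))/(((15 - 1*119) - 1*(-127)) - 158) = (-1/612 + (9 + 22))/(((15 - 1*119) - 1*(-127)) - 158) = (-1/612 + 31)/(((15 - 119) + 127) - 158) = 18971/(612*((-104 + 127) - 158)) = 18971/(612*(23 - 158)) = (18971/612)/(-135) = (18971/612)*(-1/135) = -18971/82620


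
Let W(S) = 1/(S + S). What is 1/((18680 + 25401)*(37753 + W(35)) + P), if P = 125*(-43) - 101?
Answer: 70/116492960271 ≈ 6.0089e-10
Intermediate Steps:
W(S) = 1/(2*S)
P = -5476 (P = -5375 - 101 = -5476)
1/((18680 + 25401)*(37753 + W(35)) + P) = 1/((18680 + 25401)*(37753 + (½)/35) - 5476) = 1/(44081*(37753 + (½)*(1/35)) - 5476) = 1/(44081*(37753 + 1/70) - 5476) = 1/(44081*(2642711/70) - 5476) = 1/(116493343591/70 - 5476) = 1/(116492960271/70) = 70/116492960271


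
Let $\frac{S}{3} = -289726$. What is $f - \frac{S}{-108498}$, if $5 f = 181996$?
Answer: $\frac{3290309353}{90415} \approx 36391.0$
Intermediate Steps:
$S = -869178$ ($S = 3 \left(-289726\right) = -869178$)
$f = \frac{181996}{5}$ ($f = \frac{1}{5} \cdot 181996 = \frac{181996}{5} \approx 36399.0$)
$f - \frac{S}{-108498} = \frac{181996}{5} - - \frac{869178}{-108498} = \frac{181996}{5} - \left(-869178\right) \left(- \frac{1}{108498}\right) = \frac{181996}{5} - \frac{144863}{18083} = \frac{3290309353}{90415}$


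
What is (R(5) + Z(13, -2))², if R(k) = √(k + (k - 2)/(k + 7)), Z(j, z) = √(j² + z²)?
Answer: 713/4 + √3633 ≈ 238.52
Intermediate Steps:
R(k) = √(k + (-2 + k)/(7 + k))
(R(5) + Z(13, -2))² = (√((-2 + 5 + 5*(7 + 5))/(7 + 5)) + √(13² + (-2)²))² = (√((-2 + 5 + 5*12)/12) + √(169 + 4))² = (√((-2 + 5 + 60)/12) + √173)² = (√((1/12)*63) + √173)² = (√(21/4) + √173)² = (√21/2 + √173)² = (√173 + √21/2)²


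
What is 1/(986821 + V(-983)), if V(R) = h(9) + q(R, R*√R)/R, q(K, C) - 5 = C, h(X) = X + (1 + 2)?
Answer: 953565867822/941010262139965643 - 966289*I*√983/941010262139965643 ≈ 1.0133e-6 - 3.2195e-11*I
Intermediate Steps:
h(X) = 3 + X (h(X) = X + 3 = 3 + X)
q(K, C) = 5 + C
V(R) = 12 + (5 + R^(3/2))/R (V(R) = (3 + 9) + (5 + R*√R)/R = 12 + (5 + R^(3/2))/R)
1/(986821 + V(-983)) = 1/(986821 + (12 + √(-983) + 5/(-983))) = 1/(986821 + (12 + I*√983 + 5*(-1/983))) = 1/(986821 + (12 + I*√983 - 5/983)) = 1/(986821 + (11791/983 + I*√983)) = 1/(970056834/983 + I*√983)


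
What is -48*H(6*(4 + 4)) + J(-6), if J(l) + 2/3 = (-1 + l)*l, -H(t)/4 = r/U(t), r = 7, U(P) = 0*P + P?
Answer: 208/3 ≈ 69.333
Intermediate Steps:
U(P) = P (U(P) = 0 + P = P)
H(t) = -28/t
J(l) = -2/3 + l*(-1 + l) (J(l) = -2/3 + (-1 + l)*l = -2/3 + l*(-1 + l))
-48*H(6*(4 + 4)) + J(-6) = -(-1344)/(6*(4 + 4)) + (-2/3 + (-6)**2 - 1*(-6)) = -(-1344)/(6*8) + (-2/3 + 36 + 6) = -(-1344)/48 + 124/3 = -48*(-7/12) + 124/3 = 28 + 124/3 = 208/3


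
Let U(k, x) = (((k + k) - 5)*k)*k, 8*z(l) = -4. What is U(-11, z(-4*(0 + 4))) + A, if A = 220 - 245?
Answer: -3292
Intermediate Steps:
z(l) = -1/2 (z(l) = (1/8)*(-4) = -1/2)
U(k, x) = k**2*(-5 + 2*k) (U(k, x) = ((2*k - 5)*k)*k = ((-5 + 2*k)*k)*k = (k*(-5 + 2*k))*k = k**2*(-5 + 2*k))
A = -25
U(-11, z(-4*(0 + 4))) + A = (-11)**2*(-5 + 2*(-11)) - 25 = 121*(-5 - 22) - 25 = 121*(-27) - 25 = -3267 - 25 = -3292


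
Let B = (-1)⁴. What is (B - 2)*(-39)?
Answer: 39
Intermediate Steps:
B = 1
(B - 2)*(-39) = (1 - 2)*(-39) = -1*(-39) = 39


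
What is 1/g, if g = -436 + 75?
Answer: -1/361 ≈ -0.0027701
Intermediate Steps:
g = -361
1/g = 1/(-361) = -1/361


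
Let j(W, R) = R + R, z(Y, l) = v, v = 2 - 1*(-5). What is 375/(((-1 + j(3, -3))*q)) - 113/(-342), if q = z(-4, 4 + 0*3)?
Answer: -122713/16758 ≈ -7.3227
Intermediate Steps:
v = 7 (v = 2 + 5 = 7)
z(Y, l) = 7
j(W, R) = 2*R
q = 7
375/(((-1 + j(3, -3))*q)) - 113/(-342) = 375/(((-1 + 2*(-3))*7)) - 113/(-342) = 375/(((-1 - 6)*7)) - 113*(-1/342) = 375/((-7*7)) + 113/342 = 375/(-49) + 113/342 = 375*(-1/49) + 113/342 = -375/49 + 113/342 = -122713/16758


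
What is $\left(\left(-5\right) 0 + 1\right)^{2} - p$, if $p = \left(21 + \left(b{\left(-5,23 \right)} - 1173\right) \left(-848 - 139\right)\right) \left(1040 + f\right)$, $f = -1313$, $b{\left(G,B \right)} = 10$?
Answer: $313377247$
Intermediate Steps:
$p = -313377246$ ($p = \left(21 + \left(10 - 1173\right) \left(-848 - 139\right)\right) \left(1040 - 1313\right) = \left(21 - -1147881\right) \left(-273\right) = \left(21 + 1147881\right) \left(-273\right) = 1147902 \left(-273\right) = -313377246$)
$\left(\left(-5\right) 0 + 1\right)^{2} - p = \left(\left(-5\right) 0 + 1\right)^{2} - -313377246 = \left(0 + 1\right)^{2} + 313377246 = 1^{2} + 313377246 = 1 + 313377246 = 313377247$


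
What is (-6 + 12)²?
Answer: 36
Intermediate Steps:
(-6 + 12)² = 6² = 36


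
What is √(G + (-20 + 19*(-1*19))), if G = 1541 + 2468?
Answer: 2*√907 ≈ 60.233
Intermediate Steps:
G = 4009
√(G + (-20 + 19*(-1*19))) = √(4009 + (-20 + 19*(-1*19))) = √(4009 + (-20 + 19*(-19))) = √(4009 + (-20 - 361)) = √(4009 - 381) = √3628 = 2*√907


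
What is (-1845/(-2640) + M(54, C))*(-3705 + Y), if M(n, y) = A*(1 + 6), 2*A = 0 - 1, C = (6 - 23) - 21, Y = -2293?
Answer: 1478507/88 ≈ 16801.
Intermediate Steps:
C = -38 (C = -17 - 21 = -38)
A = -1/2 (A = (0 - 1)/2 = (1/2)*(-1) = -1/2 ≈ -0.50000)
M(n, y) = -7/2 (M(n, y) = -(1 + 6)/2 = -1/2*7 = -7/2)
(-1845/(-2640) + M(54, C))*(-3705 + Y) = (-1845/(-2640) - 7/2)*(-3705 - 2293) = (-1845*(-1/2640) - 7/2)*(-5998) = (123/176 - 7/2)*(-5998) = -493/176*(-5998) = 1478507/88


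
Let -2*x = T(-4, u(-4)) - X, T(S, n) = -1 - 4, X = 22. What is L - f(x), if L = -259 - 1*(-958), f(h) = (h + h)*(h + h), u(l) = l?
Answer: -30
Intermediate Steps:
T(S, n) = -5
x = 27/2 (x = -(-5 - 1*22)/2 = -(-5 - 22)/2 = -½*(-27) = 27/2 ≈ 13.500)
f(h) = 4*h² (f(h) = (2*h)*(2*h) = 4*h²)
L = 699 (L = -259 + 958 = 699)
L - f(x) = 699 - 4*(27/2)² = 699 - 4*729/4 = 699 - 1*729 = 699 - 729 = -30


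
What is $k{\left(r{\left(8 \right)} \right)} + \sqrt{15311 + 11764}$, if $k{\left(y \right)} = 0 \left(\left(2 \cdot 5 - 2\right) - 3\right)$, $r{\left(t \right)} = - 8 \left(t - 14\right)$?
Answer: $95 \sqrt{3} \approx 164.54$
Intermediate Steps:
$r{\left(t \right)} = 112 - 8 t$ ($r{\left(t \right)} = - 8 \left(-14 + t\right) = 112 - 8 t$)
$k{\left(y \right)} = 0$ ($k{\left(y \right)} = 0 \left(\left(10 - 2\right) - 3\right) = 0 \left(8 - 3\right) = 0 \cdot 5 = 0$)
$k{\left(r{\left(8 \right)} \right)} + \sqrt{15311 + 11764} = 0 + \sqrt{15311 + 11764} = 0 + \sqrt{27075} = 0 + 95 \sqrt{3} = 95 \sqrt{3}$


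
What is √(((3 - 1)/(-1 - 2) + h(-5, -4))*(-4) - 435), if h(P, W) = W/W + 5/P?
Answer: I*√3891/3 ≈ 20.793*I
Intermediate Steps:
h(P, W) = 1 + 5/P
√(((3 - 1)/(-1 - 2) + h(-5, -4))*(-4) - 435) = √(((3 - 1)/(-1 - 2) + (5 - 5)/(-5))*(-4) - 435) = √((2/(-3) - ⅕*0)*(-4) - 435) = √((2*(-⅓) + 0)*(-4) - 435) = √((-⅔ + 0)*(-4) - 435) = √(-⅔*(-4) - 435) = √(8/3 - 435) = √(-1297/3) = I*√3891/3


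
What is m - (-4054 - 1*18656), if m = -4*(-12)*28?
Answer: 24054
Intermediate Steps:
m = 1344 (m = 48*28 = 1344)
m - (-4054 - 1*18656) = 1344 - (-4054 - 1*18656) = 1344 - (-4054 - 18656) = 1344 - 1*(-22710) = 1344 + 22710 = 24054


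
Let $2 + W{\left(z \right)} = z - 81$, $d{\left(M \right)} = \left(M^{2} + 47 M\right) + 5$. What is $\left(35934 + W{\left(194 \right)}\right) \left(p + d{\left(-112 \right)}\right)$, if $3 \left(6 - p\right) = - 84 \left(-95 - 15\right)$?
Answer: $151785495$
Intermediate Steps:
$d{\left(M \right)} = 5 + M^{2} + 47 M$
$p = -3074$ ($p = 6 - \frac{\left(-84\right) \left(-95 - 15\right)}{3} = 6 - \frac{\left(-84\right) \left(-110\right)}{3} = 6 - 3080 = -3074$)
$W{\left(z \right)} = -83 + z$ ($W{\left(z \right)} = -2 + \left(z - 81\right) = -2 + \left(-81 + z\right) = -83 + z$)
$\left(35934 + W{\left(194 \right)}\right) \left(p + d{\left(-112 \right)}\right) = \left(35934 + \left(-83 + 194\right)\right) \left(-3074 + \left(5 + \left(-112\right)^{2} + 47 \left(-112\right)\right)\right) = \left(35934 + 111\right) \left(-3074 + \left(5 + 12544 - 5264\right)\right) = 36045 \left(-3074 + 7285\right) = 36045 \cdot 4211 = 151785495$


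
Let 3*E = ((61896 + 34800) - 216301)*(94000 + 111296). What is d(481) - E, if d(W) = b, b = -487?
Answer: 8184808873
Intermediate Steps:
d(W) = -487
E = -8184809360 (E = (((61896 + 34800) - 216301)*(94000 + 111296))/3 = ((96696 - 216301)*205296)/3 = (-119605*205296)/3 = (1/3)*(-24554428080) = -8184809360)
d(481) - E = -487 - 1*(-8184809360) = -487 + 8184809360 = 8184808873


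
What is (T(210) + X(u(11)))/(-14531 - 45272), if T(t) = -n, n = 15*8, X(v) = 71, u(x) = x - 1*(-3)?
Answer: 49/59803 ≈ 0.00081936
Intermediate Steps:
u(x) = 3 + x (u(x) = x + 3 = 3 + x)
n = 120
T(t) = -120 (T(t) = -1*120 = -120)
(T(210) + X(u(11)))/(-14531 - 45272) = (-120 + 71)/(-14531 - 45272) = -49/(-59803) = -49*(-1/59803) = 49/59803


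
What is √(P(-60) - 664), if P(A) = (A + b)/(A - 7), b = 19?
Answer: 13*I*√17621/67 ≈ 25.756*I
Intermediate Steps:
P(A) = (19 + A)/(-7 + A) (P(A) = (A + 19)/(A - 7) = (19 + A)/(-7 + A))
√(P(-60) - 664) = √((19 - 60)/(-7 - 60) - 664) = √(-41/(-67) - 664) = √(-1/67*(-41) - 664) = √(41/67 - 664) = √(-44447/67) = 13*I*√17621/67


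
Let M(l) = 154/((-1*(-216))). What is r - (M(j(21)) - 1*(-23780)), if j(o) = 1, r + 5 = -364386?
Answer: -41922545/108 ≈ -3.8817e+5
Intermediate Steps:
r = -364391 (r = -5 - 364386 = -364391)
M(l) = 77/108 (M(l) = 154/216 = 154*(1/216) = 77/108)
r - (M(j(21)) - 1*(-23780)) = -364391 - (77/108 - 1*(-23780)) = -364391 - (77/108 + 23780) = -364391 - 1*2568317/108 = -364391 - 2568317/108 = -41922545/108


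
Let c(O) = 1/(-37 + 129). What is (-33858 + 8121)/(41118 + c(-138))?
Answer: -2367804/3782857 ≈ -0.62593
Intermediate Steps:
c(O) = 1/92
(-33858 + 8121)/(41118 + c(-138)) = (-33858 + 8121)/(41118 + 1/92) = -25737/3782857/92 = -25737*92/3782857 = -2367804/3782857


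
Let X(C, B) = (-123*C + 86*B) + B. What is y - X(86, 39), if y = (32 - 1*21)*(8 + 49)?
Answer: 7812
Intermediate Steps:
X(C, B) = -123*C + 87*B
y = 627 (y = (32 - 21)*57 = 11*57 = 627)
y - X(86, 39) = 627 - (-123*86 + 87*39) = 627 - (-10578 + 3393) = 627 - 1*(-7185) = 627 + 7185 = 7812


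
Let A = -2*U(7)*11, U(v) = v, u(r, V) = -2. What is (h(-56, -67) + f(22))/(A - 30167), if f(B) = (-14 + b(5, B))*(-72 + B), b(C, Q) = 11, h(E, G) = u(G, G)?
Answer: -148/30321 ≈ -0.0048811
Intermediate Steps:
h(E, G) = -2
A = -154 (A = -2*7*11 = -14*11 = -154)
f(B) = 216 - 3*B (f(B) = (-14 + 11)*(-72 + B) = -3*(-72 + B) = 216 - 3*B)
(h(-56, -67) + f(22))/(A - 30167) = (-2 + (216 - 3*22))/(-154 - 30167) = (-2 + (216 - 66))/(-30321) = (-2 + 150)*(-1/30321) = 148*(-1/30321) = -148/30321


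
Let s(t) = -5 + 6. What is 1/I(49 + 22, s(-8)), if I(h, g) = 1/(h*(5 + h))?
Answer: 5396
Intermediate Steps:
s(t) = 1
I(h, g) = 1/(h*(5 + h))
1/I(49 + 22, s(-8)) = 1/(1/((49 + 22)*(5 + (49 + 22)))) = 1/(1/(71*(5 + 71))) = 1/((1/71)/76) = 1/((1/71)*(1/76)) = 1/(1/5396) = 5396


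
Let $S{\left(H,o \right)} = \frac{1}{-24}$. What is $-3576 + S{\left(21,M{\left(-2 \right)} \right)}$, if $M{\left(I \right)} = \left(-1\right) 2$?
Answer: $- \frac{85825}{24} \approx -3576.0$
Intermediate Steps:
$M{\left(I \right)} = -2$
$S{\left(H,o \right)} = - \frac{1}{24}$
$-3576 + S{\left(21,M{\left(-2 \right)} \right)} = -3576 - \frac{1}{24} = - \frac{85825}{24}$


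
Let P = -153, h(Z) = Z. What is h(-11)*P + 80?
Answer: 1763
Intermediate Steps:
h(-11)*P + 80 = -11*(-153) + 80 = 1683 + 80 = 1763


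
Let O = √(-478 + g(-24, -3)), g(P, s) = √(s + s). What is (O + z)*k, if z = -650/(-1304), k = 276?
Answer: 22425/163 + 276*√(-478 + I*√6) ≈ 153.04 + 6034.3*I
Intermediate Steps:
g(P, s) = √2*√s (g(P, s) = √(2*s) = √2*√s)
z = 325/652 (z = -650*(-1/1304) = 325/652 ≈ 0.49847)
O = √(-478 + I*√6) (O = √(-478 + √2*√(-3)) = √(-478 + √2*(I*√3)) = √(-478 + I*√6) ≈ 0.05602 + 21.863*I)
(O + z)*k = (√(-478 + I*√6) + 325/652)*276 = (325/652 + √(-478 + I*√6))*276 = 22425/163 + 276*√(-478 + I*√6)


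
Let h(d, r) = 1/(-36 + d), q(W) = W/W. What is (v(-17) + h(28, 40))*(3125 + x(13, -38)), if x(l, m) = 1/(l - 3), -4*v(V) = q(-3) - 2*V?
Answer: -2218821/80 ≈ -27735.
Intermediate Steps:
q(W) = 1
v(V) = -¼ + V/2 (v(V) = -(1 - 2*V)/4 = -¼ + V/2)
x(l, m) = 1/(-3 + l)
(v(-17) + h(28, 40))*(3125 + x(13, -38)) = ((-¼ + (½)*(-17)) + 1/(-36 + 28))*(3125 + 1/(-3 + 13)) = ((-¼ - 17/2) + 1/(-8))*(3125 + 1/10) = (-35/4 - ⅛)*(3125 + ⅒) = -71/8*31251/10 = -2218821/80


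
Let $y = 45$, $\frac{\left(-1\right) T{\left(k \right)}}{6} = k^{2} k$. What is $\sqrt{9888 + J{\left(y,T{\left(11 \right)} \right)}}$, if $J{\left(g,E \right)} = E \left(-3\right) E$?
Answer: $10 i \sqrt{1913187} \approx 13832.0 i$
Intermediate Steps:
$T{\left(k \right)} = - 6 k^{3}$ ($T{\left(k \right)} = - 6 k^{2} k = - 6 k^{3}$)
$J{\left(g,E \right)} = - 3 E^{2}$ ($J{\left(g,E \right)} = - 3 E E = - 3 E^{2}$)
$\sqrt{9888 + J{\left(y,T{\left(11 \right)} \right)}} = \sqrt{9888 - 3 \left(- 6 \cdot 11^{3}\right)^{2}} = \sqrt{9888 - 3 \left(\left(-6\right) 1331\right)^{2}} = \sqrt{9888 - 3 \left(-7986\right)^{2}} = \sqrt{9888 - 191328588} = \sqrt{-191318700} = 10 i \sqrt{1913187}$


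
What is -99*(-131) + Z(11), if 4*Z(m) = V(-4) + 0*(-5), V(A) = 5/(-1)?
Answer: 51871/4 ≈ 12968.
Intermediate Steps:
V(A) = -5 (V(A) = 5*(-1) = -5)
Z(m) = -5/4 (Z(m) = (-5 + 0*(-5))/4 = (-5 + 0)/4 = (¼)*(-5) = -5/4)
-99*(-131) + Z(11) = -99*(-131) - 5/4 = 12969 - 5/4 = 51871/4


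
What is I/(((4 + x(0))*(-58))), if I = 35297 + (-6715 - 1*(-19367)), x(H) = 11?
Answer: -15983/290 ≈ -55.114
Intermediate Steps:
I = 47949 (I = 35297 + (-6715 + 19367) = 35297 + 12652 = 47949)
I/(((4 + x(0))*(-58))) = 47949/(((4 + 11)*(-58))) = 47949/((15*(-58))) = 47949/(-870) = 47949*(-1/870) = -15983/290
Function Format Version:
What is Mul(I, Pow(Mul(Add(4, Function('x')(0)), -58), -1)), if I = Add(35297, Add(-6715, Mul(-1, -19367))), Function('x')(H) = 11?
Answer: Rational(-15983, 290) ≈ -55.114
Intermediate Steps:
I = 47949 (I = Add(35297, Add(-6715, 19367)) = Add(35297, 12652) = 47949)
Mul(I, Pow(Mul(Add(4, Function('x')(0)), -58), -1)) = Mul(47949, Pow(Mul(Add(4, 11), -58), -1)) = Mul(47949, Pow(Mul(15, -58), -1)) = Mul(47949, Pow(-870, -1)) = Mul(47949, Rational(-1, 870)) = Rational(-15983, 290)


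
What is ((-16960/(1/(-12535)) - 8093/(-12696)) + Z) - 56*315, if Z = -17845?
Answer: 2698637836133/12696 ≈ 2.1256e+8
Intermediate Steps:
((-16960/(1/(-12535)) - 8093/(-12696)) + Z) - 56*315 = ((-16960/(1/(-12535)) - 8093/(-12696)) - 17845) - 56*315 = ((-16960/(-1/12535) - 8093*(-1/12696)) - 17845) - 17640 = ((-16960*(-12535) + 8093/12696) - 17845) - 17640 = ((212593600 + 8093/12696) - 17845) - 17640 = (2699088353693/12696 - 17845) - 17640 = 2698861793573/12696 - 17640 = 2698637836133/12696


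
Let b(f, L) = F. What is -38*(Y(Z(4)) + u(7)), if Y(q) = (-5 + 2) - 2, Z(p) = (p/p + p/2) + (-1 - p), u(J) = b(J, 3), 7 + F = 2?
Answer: 380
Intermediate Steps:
F = -5 (F = -7 + 2 = -5)
b(f, L) = -5
u(J) = -5
Z(p) = -p/2 (Z(p) = (1 + p*(1/2)) + (-1 - p) = (1 + p/2) + (-1 - p) = -p/2)
Y(q) = -5 (Y(q) = -3 - 2 = -5)
-38*(Y(Z(4)) + u(7)) = -38*(-5 - 5) = -38*(-10) = 380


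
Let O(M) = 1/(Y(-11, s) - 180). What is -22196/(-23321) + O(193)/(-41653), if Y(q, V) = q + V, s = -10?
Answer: 185830550909/195249312213 ≈ 0.95176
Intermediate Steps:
Y(q, V) = V + q
O(M) = -1/201 (O(M) = 1/((-10 - 11) - 180) = 1/(-21 - 180) = 1/(-201) = -1/201)
-22196/(-23321) + O(193)/(-41653) = -22196/(-23321) - 1/201/(-41653) = -22196*(-1/23321) - 1/201*(-1/41653) = 22196/23321 + 1/8372253 = 185830550909/195249312213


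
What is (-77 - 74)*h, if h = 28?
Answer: -4228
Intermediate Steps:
(-77 - 74)*h = (-77 - 74)*28 = -151*28 = -4228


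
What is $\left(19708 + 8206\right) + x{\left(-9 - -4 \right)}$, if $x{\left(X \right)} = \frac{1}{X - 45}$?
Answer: $\frac{1395699}{50} \approx 27914.0$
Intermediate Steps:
$x{\left(X \right)} = \frac{1}{-45 + X}$
$\left(19708 + 8206\right) + x{\left(-9 - -4 \right)} = \left(19708 + 8206\right) + \frac{1}{-45 - 5} = 27914 + \frac{1}{-45 + \left(-9 + 4\right)} = 27914 + \frac{1}{-45 - 5} = 27914 + \frac{1}{-50} = 27914 - \frac{1}{50} = \frac{1395699}{50}$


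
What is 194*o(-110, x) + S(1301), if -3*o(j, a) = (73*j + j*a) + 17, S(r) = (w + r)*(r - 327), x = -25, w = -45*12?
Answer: 3244664/3 ≈ 1.0816e+6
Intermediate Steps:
w = -540
S(r) = (-540 + r)*(-327 + r) (S(r) = (-540 + r)*(r - 327) = (-540 + r)*(-327 + r))
o(j, a) = -17/3 - 73*j/3 - a*j/3 (o(j, a) = -((73*j + j*a) + 17)/3 = -((73*j + a*j) + 17)/3 = -(17 + 73*j + a*j)/3 = -17/3 - 73*j/3 - a*j/3)
194*o(-110, x) + S(1301) = 194*(-17/3 - 73/3*(-110) - 1/3*(-25)*(-110)) + (176580 + 1301**2 - 867*1301) = 194*(-17/3 + 8030/3 - 2750/3) + (176580 + 1692601 - 1127967) = 194*(5263/3) + 741214 = 1021022/3 + 741214 = 3244664/3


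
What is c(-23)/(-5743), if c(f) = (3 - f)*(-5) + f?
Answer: 153/5743 ≈ 0.026641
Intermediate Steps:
c(f) = -15 + 6*f (c(f) = (-15 + 5*f) + f = -15 + 6*f)
c(-23)/(-5743) = (-15 + 6*(-23))/(-5743) = (-15 - 138)*(-1/5743) = -153*(-1/5743) = 153/5743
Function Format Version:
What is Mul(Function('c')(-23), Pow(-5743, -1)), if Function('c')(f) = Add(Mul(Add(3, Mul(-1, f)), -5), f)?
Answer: Rational(153, 5743) ≈ 0.026641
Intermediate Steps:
Function('c')(f) = Add(-15, Mul(6, f)) (Function('c')(f) = Add(Add(-15, Mul(5, f)), f) = Add(-15, Mul(6, f)))
Mul(Function('c')(-23), Pow(-5743, -1)) = Mul(Add(-15, Mul(6, -23)), Pow(-5743, -1)) = Mul(Add(-15, -138), Rational(-1, 5743)) = Mul(-153, Rational(-1, 5743)) = Rational(153, 5743)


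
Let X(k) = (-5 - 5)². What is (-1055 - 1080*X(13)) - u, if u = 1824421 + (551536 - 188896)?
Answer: -2296116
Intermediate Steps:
X(k) = 100 (X(k) = (-10)² = 100)
u = 2187061 (u = 1824421 + 362640 = 2187061)
(-1055 - 1080*X(13)) - u = (-1055 - 1080*100) - 1*2187061 = (-1055 - 108000) - 2187061 = -109055 - 2187061 = -2296116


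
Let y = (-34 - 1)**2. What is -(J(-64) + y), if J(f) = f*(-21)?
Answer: -2569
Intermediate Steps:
J(f) = -21*f
y = 1225 (y = (-35)**2 = 1225)
-(J(-64) + y) = -(-21*(-64) + 1225) = -(1344 + 1225) = -1*2569 = -2569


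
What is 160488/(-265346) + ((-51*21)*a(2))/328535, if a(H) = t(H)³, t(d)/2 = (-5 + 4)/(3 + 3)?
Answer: -79073099533/130763172165 ≈ -0.60470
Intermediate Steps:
t(d) = -⅓ (t(d) = 2*((-5 + 4)/(3 + 3)) = 2*(-1/6) = 2*(-1*⅙) = 2*(-⅙) = -⅓)
a(H) = -1/27 (a(H) = (-⅓)³ = -1/27)
160488/(-265346) + ((-51*21)*a(2))/328535 = 160488/(-265346) + (-51*21*(-1/27))/328535 = 160488*(-1/265346) - 1071*(-1/27)*(1/328535) = -80244/132673 + (119/3)*(1/328535) = -80244/132673 + 119/985605 = -79073099533/130763172165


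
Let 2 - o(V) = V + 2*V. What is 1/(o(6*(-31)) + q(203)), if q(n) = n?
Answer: 1/763 ≈ 0.0013106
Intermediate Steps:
o(V) = 2 - 3*V (o(V) = 2 - (V + 2*V) = 2 - 3*V)
1/(o(6*(-31)) + q(203)) = 1/((2 - 18*(-31)) + 203) = 1/((2 - 3*(-186)) + 203) = 1/((2 + 558) + 203) = 1/(560 + 203) = 1/763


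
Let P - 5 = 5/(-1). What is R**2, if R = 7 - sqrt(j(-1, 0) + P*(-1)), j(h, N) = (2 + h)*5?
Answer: (7 - sqrt(5))**2 ≈ 22.695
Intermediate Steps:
P = 0 (P = 5 + 5/(-1) = 5 + 5*(-1) = 5 - 5 = 0)
j(h, N) = 10 + 5*h
R = 7 - sqrt(5) (R = 7 - sqrt((10 + 5*(-1)) + 0*(-1)) = 7 - sqrt((10 - 5) + 0) = 7 - sqrt(5 + 0) = 7 - sqrt(5) ≈ 4.7639)
R**2 = (7 - sqrt(5))**2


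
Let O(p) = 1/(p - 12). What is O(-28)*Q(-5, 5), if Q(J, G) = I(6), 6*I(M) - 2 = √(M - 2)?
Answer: -1/60 ≈ -0.016667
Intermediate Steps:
I(M) = ⅓ + √(-2 + M)/6 (I(M) = ⅓ + √(M - 2)/6 = ⅓ + √(-2 + M)/6)
O(p) = 1/(-12 + p)
Q(J, G) = ⅔ (Q(J, G) = ⅓ + √(-2 + 6)/6 = ⅓ + √4/6 = ⅓ + (⅙)*2 = ⅓ + ⅓ = ⅔)
O(-28)*Q(-5, 5) = (⅔)/(-12 - 28) = (⅔)/(-40) = -1/40*⅔ = -1/60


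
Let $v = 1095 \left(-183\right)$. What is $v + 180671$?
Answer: $-19714$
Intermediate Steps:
$v = -200385$
$v + 180671 = -200385 + 180671 = -19714$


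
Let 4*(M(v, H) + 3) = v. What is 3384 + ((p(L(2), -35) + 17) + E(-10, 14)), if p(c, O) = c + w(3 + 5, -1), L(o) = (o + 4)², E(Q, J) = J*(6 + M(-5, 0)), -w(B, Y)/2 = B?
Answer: 6891/2 ≈ 3445.5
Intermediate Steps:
M(v, H) = -3 + v/4
w(B, Y) = -2*B
E(Q, J) = 7*J/4 (E(Q, J) = J*(6 + (-3 + (¼)*(-5))) = J*(6 + (-3 - 5/4)) = J*(6 - 17/4) = J*(7/4) = 7*J/4)
L(o) = (4 + o)²
p(c, O) = -16 + c (p(c, O) = c - 2*(3 + 5) = c - 2*8 = c - 16 = -16 + c)
3384 + ((p(L(2), -35) + 17) + E(-10, 14)) = 3384 + (((-16 + (4 + 2)²) + 17) + (7/4)*14) = 3384 + (((-16 + 6²) + 17) + 49/2) = 3384 + (((-16 + 36) + 17) + 49/2) = 3384 + ((20 + 17) + 49/2) = 3384 + (37 + 49/2) = 3384 + 123/2 = 6891/2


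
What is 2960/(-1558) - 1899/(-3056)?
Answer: -3043559/2380624 ≈ -1.2785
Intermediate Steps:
2960/(-1558) - 1899/(-3056) = 2960*(-1/1558) - 1899*(-1/3056) = -1480/779 + 1899/3056 = -3043559/2380624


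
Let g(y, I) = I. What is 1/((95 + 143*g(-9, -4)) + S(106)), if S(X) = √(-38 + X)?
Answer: -477/227461 - 2*√17/227461 ≈ -0.0021333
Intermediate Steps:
1/((95 + 143*g(-9, -4)) + S(106)) = 1/((95 + 143*(-4)) + √(-38 + 106)) = 1/((95 - 572) + √68) = 1/(-477 + 2*√17)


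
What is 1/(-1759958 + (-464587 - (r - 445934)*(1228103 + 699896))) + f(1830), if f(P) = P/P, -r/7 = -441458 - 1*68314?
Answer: 6020121262074/6020121262075 ≈ 1.0000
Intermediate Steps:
r = 3568404 (r = -7*(-441458 - 1*68314) = -7*(-441458 - 68314) = -7*(-509772) = 3568404)
f(P) = 1
1/(-1759958 + (-464587 - (r - 445934)*(1228103 + 699896))) + f(1830) = 1/(-1759958 + (-464587 - (3568404 - 445934)*(1228103 + 699896))) + 1 = 1/(-1759958 + (-464587 - 3122470*1927999)) + 1 = 1/(-1759958 + (-464587 - 1*6020119037530)) + 1 = 1/(-1759958 + (-464587 - 6020119037530)) + 1 = 1/(-1759958 - 6020119502117) + 1 = 1/(-6020121262075) + 1 = -1/6020121262075 + 1 = 6020121262074/6020121262075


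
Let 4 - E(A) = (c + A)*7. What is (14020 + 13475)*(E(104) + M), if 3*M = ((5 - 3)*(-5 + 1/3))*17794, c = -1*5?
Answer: -1541042815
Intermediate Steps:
c = -5
M = -498232/9 (M = (((5 - 3)*(-5 + 1/3))*17794)/3 = ((2*(-5 + ⅓))*17794)/3 = ((2*(-14/3))*17794)/3 = (-28/3*17794)/3 = (⅓)*(-498232/3) = -498232/9 ≈ -55359.)
E(A) = 39 - 7*A (E(A) = 4 - (-5 + A)*7 = 4 - (-35 + 7*A) = 4 + (35 - 7*A) = 39 - 7*A)
(14020 + 13475)*(E(104) + M) = (14020 + 13475)*((39 - 7*104) - 498232/9) = 27495*((39 - 728) - 498232/9) = 27495*(-689 - 498232/9) = 27495*(-504433/9) = -1541042815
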